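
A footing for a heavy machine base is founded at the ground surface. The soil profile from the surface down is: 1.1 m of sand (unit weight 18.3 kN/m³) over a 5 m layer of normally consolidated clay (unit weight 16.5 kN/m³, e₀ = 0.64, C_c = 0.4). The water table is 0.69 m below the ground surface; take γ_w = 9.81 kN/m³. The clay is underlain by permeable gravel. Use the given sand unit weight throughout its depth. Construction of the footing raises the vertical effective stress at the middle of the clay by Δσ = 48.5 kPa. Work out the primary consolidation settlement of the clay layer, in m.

Mid-depth of clay below the ground surface: z = 1.1 + 5/2 = 3.6 m.
Total vertical stress at mid-clay: σ_v = 18.3×1.1 + 16.5×2.5 = 61.38 kPa.
Pore pressure: u = 9.81×(3.6 − 0.69) = 28.547 kPa.
Initial effective stress: σ'_0 = σ_v − u = 61.38 − 28.547 = 32.833 kPa.
Final effective stress: σ'_f = σ'_0 + Δσ = 32.833 + 48.5 = 81.333 kPa.
Normally consolidated clay, so the full stress increment lies on the virgin compression line:
S_c = C_c·H/(1+e₀)·log₁₀(σ'_f/σ'_0) = 0.4×5/(1+0.64)×log₁₀(81.333/32.833)
    = 1.2195 × 0.39396 = 0.4804 m

S_c ≈ 0.48 m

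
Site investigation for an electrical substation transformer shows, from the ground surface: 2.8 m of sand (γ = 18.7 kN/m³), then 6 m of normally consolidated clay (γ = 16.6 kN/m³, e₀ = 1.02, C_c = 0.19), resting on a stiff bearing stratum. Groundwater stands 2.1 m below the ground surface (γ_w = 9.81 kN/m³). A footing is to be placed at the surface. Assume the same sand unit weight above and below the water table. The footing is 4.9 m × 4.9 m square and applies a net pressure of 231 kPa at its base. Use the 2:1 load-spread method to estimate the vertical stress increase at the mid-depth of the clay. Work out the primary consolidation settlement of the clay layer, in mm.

S_c ≈ 135 mm

Mid-depth of clay below the ground surface: z = 2.8 + 6/2 = 5.8 m.
Total vertical stress at mid-clay: σ_v = 18.7×2.8 + 16.6×3 = 102.16 kPa.
Pore pressure: u = 9.81×(5.8 − 2.1) = 36.297 kPa.
Initial effective stress: σ'_0 = σ_v − u = 102.16 − 36.297 = 65.863 kPa.
Stress increase at mid-clay by the 2:1 spreading method:
Δσ = qBL/((B+z)(L+z)) = 231×4.9×4.9/((4.9+5.8)(4.9+5.8)) = 48.444 kPa
Final effective stress: σ'_f = σ'_0 + Δσ = 65.863 + 48.444 = 114.31 kPa.
Normally consolidated clay, so the full stress increment lies on the virgin compression line:
S_c = C_c·H/(1+e₀)·log₁₀(σ'_f/σ'_0) = 0.19×6/(1+1.02)×log₁₀(114.31/65.863)
    = 0.56436 × 0.23944 = 0.1351 m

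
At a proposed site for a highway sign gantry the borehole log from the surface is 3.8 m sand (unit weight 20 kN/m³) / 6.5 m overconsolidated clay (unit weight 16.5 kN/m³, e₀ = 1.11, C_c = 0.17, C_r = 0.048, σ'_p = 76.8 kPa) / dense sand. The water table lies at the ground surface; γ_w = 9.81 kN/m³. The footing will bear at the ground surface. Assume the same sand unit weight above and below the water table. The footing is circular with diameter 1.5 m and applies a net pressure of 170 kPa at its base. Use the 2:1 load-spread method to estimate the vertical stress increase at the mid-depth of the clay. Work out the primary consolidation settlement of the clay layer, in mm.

S_c ≈ 5.33 mm

Mid-depth of clay below the ground surface: z = 3.8 + 6.5/2 = 7.05 m.
Total vertical stress at mid-clay: σ_v = 20×3.8 + 16.5×3.25 = 129.62 kPa.
Pore pressure: u = 9.81×(7.05 − 0) = 69.16 kPa.
Initial effective stress: σ'_0 = σ_v − u = 129.62 − 69.16 = 60.46 kPa.
Stress increase at mid-clay by the 2:1 spreading method:
Δσ ≈ qD²/(D+z)² = 170×1.5²/(1.5+7.05)² = 5.2324 kPa
Final effective stress: σ'_f = 60.46 + 5.2324 = 65.692 kPa.
σ'_f = 65.692 ≤ σ'_p = 76.8 kPa, so the clay remains overconsolidated and only the recompression index applies:
S_c = C_r·H/(1+e₀)·log₁₀(σ'_f/σ'_0) = 0.048×6.5/2.11×log₁₀(65.692/60.46)
    = 0.14787 × 0.036044 = 0.00533 m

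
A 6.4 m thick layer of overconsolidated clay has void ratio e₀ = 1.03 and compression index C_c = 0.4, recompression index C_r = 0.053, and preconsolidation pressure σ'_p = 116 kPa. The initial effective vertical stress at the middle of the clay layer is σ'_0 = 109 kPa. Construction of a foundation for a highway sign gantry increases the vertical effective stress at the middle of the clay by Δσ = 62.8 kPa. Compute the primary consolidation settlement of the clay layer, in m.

S_c ≈ 0.22 m

Final effective stress: σ'_f = 109 + 62.8 = 171.8 kPa.
σ'_f = 171.8 > σ'_p = 116 kPa, so the stress path crosses the preconsolidation pressure — recompression up to σ'_p, then virgin compression beyond:
S_c = H/(1+e₀)·[C_r·log₁₀(σ'_p/σ'_0) + C_c·log₁₀(σ'_f/σ'_p)]
    = 6.4/2.03 × [0.053×log₁₀(116/109) + 0.4×log₁₀(171.8/116)]
    = 3.1527 × [0.0014327 + 0.068226] = 0.2196 m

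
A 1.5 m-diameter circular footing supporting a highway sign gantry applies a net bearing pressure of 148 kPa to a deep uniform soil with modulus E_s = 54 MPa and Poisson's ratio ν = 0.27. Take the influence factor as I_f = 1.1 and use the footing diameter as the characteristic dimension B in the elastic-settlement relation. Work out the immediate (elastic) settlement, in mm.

S_e ≈ 4.19 mm

Immediate (elastic) settlement: S_e = q·B·(1−ν²)/E_s · I_f.
E_s = 54 MPa = 54000 kPa.
S_e = 148 × 1.5 × (1 − 0.27²) / 54000 × 1.1
    = 148 × 1.5 × 0.9271 / 54000 × 1.1
    = 0.004193 m = 4.193 mm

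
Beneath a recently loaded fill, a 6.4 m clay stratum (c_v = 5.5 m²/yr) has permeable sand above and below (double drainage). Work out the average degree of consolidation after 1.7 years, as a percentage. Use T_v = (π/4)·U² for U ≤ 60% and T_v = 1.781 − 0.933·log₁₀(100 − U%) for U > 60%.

Drainage path length: H_d = H/2 = 3.2 m (double drainage).
T_v = c_v·t/H_d² = 5.5×1.7/3.2² = 0.91309.
T_v = 0.91309 corresponds to the U > 60% branch:
U = 1 − 10^((1.781 − T_v)/0.933)/100 = 0.9148

U ≈ 91.5 %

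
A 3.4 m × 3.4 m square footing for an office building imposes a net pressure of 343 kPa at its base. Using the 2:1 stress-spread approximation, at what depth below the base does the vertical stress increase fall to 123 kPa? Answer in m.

2:1 spreading — at depth z the loaded area has grown by z in each plan dimension:
qB²/(B+z)² = Δσ_z ⇒ z = B(√(q/Δσ_z) − 1) = 3.4×(√(343/123) − 1) = 2.278 m

z ≈ 2.28 m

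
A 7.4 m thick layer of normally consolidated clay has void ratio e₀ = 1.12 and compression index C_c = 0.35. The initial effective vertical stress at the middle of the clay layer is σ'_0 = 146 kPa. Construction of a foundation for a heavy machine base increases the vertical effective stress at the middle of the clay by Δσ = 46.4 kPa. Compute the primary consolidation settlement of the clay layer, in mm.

Final effective stress: σ'_f = σ'_0 + Δσ = 146 + 46.4 = 192.4 kPa.
Normally consolidated clay, so the full stress increment lies on the virgin compression line:
S_c = C_c·H/(1+e₀)·log₁₀(σ'_f/σ'_0) = 0.35×7.4/(1+1.12)×log₁₀(192.4/146)
    = 1.2217 × 0.11985 = 0.1464 m

S_c ≈ 146 mm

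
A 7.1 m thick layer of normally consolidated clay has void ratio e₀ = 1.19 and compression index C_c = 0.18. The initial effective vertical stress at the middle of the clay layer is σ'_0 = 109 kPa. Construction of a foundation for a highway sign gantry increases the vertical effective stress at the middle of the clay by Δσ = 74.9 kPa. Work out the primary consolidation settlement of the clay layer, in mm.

Final effective stress: σ'_f = σ'_0 + Δσ = 109 + 74.9 = 183.9 kPa.
Normally consolidated clay, so the full stress increment lies on the virgin compression line:
S_c = C_c·H/(1+e₀)·log₁₀(σ'_f/σ'_0) = 0.18×7.1/(1+1.19)×log₁₀(183.9/109)
    = 0.58356 × 0.22716 = 0.1326 m

S_c ≈ 133 mm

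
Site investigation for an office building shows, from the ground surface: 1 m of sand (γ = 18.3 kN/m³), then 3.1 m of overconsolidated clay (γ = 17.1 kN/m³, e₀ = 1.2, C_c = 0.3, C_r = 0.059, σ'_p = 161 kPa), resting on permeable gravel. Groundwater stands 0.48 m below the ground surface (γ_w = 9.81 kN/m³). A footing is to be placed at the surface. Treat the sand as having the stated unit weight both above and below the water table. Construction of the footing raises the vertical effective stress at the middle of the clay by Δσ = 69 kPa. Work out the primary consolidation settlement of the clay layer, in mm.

Mid-depth of clay below the ground surface: z = 1 + 3.1/2 = 2.55 m.
Total vertical stress at mid-clay: σ_v = 18.3×1 + 17.1×1.55 = 44.805 kPa.
Pore pressure: u = 9.81×(2.55 − 0.48) = 20.307 kPa.
Initial effective stress: σ'_0 = σ_v − u = 44.805 − 20.307 = 24.498 kPa.
Final effective stress: σ'_f = 24.498 + 69 = 93.498 kPa.
σ'_f = 93.498 ≤ σ'_p = 161 kPa, so the clay remains overconsolidated and only the recompression index applies:
S_c = C_r·H/(1+e₀)·log₁₀(σ'_f/σ'_0) = 0.059×3.1/2.2×log₁₀(93.498/24.498)
    = 0.083137 × 0.58167 = 0.04836 m

S_c ≈ 48.4 mm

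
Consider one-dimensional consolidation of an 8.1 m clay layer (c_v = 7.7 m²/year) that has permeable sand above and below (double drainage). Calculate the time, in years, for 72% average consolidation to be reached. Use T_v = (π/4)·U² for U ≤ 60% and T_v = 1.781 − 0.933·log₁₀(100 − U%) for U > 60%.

Drainage path length: H_d = H/2 = 4.05 m (double drainage).
U > 60%: T_v = 1.781 − 0.933·log₁₀(100 − 72) = 0.4308.
t = T_v·H_d²/c_v = 0.4308×4.05²/7.7 = 0.9177 years.

t ≈ 0.918 years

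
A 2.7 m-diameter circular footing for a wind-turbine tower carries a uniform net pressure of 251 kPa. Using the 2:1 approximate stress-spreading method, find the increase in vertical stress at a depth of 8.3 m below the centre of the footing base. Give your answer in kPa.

Δσ_z ≈ 15.1 kPa

By the 2:1 method the load spreads at 1 horizontal : 2 vertical, so at depth z the loaded area has grown by z in each plan dimension:
Δσ ≈ qD²/(D+z)² = 251×2.7²/(2.7+8.3)² = 15.122 kPa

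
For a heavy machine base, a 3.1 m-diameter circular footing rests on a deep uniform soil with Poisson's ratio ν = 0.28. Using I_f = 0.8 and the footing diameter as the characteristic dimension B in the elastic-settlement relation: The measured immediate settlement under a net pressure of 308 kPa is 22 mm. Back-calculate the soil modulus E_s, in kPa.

S_e = q·B·(1−ν²)/E_s · I_f  ⇒  E_s = q·B·(1−ν²)·I_f / S_e.
E_s = 308 × 3.1 × 0.9216 × 0.8 / 0.022 = 32000 kPa

E_s ≈ 32000 kPa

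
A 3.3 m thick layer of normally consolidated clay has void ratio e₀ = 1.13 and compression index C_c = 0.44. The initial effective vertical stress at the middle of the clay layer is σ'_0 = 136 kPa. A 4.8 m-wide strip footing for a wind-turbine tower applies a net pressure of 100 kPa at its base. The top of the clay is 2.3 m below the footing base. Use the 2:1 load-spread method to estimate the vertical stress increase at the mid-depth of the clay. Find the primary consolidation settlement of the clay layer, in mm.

Mid-depth of clay below the footing base: z = 2.3 + 3.3/2 = 3.95 m.
Stress increase at mid-clay by the 2:1 spreading method:
Δσ = qB/(B+z) = 100×4.8/(4.8+3.95) = 54.857 kPa
Final effective stress: σ'_f = σ'_0 + Δσ = 136 + 54.857 = 190.86 kPa.
Normally consolidated clay, so the full stress increment lies on the virgin compression line:
S_c = C_c·H/(1+e₀)·log₁₀(σ'_f/σ'_0) = 0.44×3.3/(1+1.13)×log₁₀(190.86/136)
    = 0.68169 × 0.14718 = 0.1003 m

S_c ≈ 100 mm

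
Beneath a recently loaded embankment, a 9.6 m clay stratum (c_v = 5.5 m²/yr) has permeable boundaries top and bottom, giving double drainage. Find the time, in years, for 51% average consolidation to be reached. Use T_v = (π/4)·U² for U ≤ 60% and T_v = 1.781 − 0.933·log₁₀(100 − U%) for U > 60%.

t ≈ 0.856 years

Drainage path length: H_d = H/2 = 4.8 m (double drainage).
U ≤ 60%: T_v = (π/4)·U² = (π/4)×0.51² = 0.20428.
t = T_v·H_d²/c_v = 0.20428×4.8²/5.5 = 0.8557 years.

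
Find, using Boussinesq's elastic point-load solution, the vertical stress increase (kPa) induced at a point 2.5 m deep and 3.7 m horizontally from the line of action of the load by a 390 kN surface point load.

Boussinesq vertical stress below a point load on an elastic half-space:
Δσ_z = 3P/(2πz²) · [1 + (r/z)²]^(−5/2)
r/z = 3.7/2.5 = 1.48; [1+(r/z)²]^(−5/2) = 0.055003.
Δσ_z = 3×390/(2π×2.5²) × 0.055003 = 29.794 × 0.055003 = 1.639 kPa

Δσ_z ≈ 1.64 kPa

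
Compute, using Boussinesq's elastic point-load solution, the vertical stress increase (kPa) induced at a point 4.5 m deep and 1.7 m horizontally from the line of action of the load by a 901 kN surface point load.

Δσ_z ≈ 15.2 kPa

Boussinesq vertical stress below a point load on an elastic half-space:
Δσ_z = 3P/(2πz²) · [1 + (r/z)²]^(−5/2)
r/z = 1.7/4.5 = 0.37778; [1+(r/z)²]^(−5/2) = 0.7164.
Δσ_z = 3×901/(2π×4.5²) × 0.7164 = 21.244 × 0.7164 = 15.22 kPa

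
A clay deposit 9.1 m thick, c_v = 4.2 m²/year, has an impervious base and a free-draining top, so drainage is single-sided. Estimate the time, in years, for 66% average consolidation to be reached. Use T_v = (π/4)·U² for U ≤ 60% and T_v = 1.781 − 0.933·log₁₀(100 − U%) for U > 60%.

t ≈ 6.94 years

Drainage path length: H_d = H = 9.1 m (single drainage).
U > 60%: T_v = 1.781 − 0.933·log₁₀(100 − 66) = 0.35213.
t = T_v·H_d²/c_v = 0.35213×9.1²/4.2 = 6.943 years.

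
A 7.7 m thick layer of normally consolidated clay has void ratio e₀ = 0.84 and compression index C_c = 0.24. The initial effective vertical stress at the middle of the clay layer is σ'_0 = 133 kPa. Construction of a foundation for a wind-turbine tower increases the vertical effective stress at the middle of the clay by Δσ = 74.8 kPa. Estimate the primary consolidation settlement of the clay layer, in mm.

S_c ≈ 195 mm

Final effective stress: σ'_f = σ'_0 + Δσ = 133 + 74.8 = 207.8 kPa.
Normally consolidated clay, so the full stress increment lies on the virgin compression line:
S_c = C_c·H/(1+e₀)·log₁₀(σ'_f/σ'_0) = 0.24×7.7/(1+0.84)×log₁₀(207.8/133)
    = 1.0043 × 0.19379 = 0.1946 m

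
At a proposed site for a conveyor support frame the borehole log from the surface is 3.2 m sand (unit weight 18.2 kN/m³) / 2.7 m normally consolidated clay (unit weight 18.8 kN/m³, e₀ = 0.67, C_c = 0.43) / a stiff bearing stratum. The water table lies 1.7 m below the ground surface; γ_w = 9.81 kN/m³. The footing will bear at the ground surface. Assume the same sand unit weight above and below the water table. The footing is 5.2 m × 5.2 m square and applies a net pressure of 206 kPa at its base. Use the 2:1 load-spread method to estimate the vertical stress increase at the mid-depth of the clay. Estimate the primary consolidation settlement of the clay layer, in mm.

S_c ≈ 217 mm

Mid-depth of clay below the ground surface: z = 3.2 + 2.7/2 = 4.55 m.
Total vertical stress at mid-clay: σ_v = 18.2×3.2 + 18.8×1.35 = 83.62 kPa.
Pore pressure: u = 9.81×(4.55 − 1.7) = 27.959 kPa.
Initial effective stress: σ'_0 = σ_v − u = 83.62 − 27.959 = 55.661 kPa.
Stress increase at mid-clay by the 2:1 spreading method:
Δσ = qBL/((B+z)(L+z)) = 206×5.2×5.2/((5.2+4.55)(5.2+4.55)) = 58.596 kPa
Final effective stress: σ'_f = σ'_0 + Δσ = 55.661 + 58.596 = 114.26 kPa.
Normally consolidated clay, so the full stress increment lies on the virgin compression line:
S_c = C_c·H/(1+e₀)·log₁₀(σ'_f/σ'_0) = 0.43×2.7/(1+0.67)×log₁₀(114.26/55.661)
    = 0.69521 × 0.31234 = 0.2171 m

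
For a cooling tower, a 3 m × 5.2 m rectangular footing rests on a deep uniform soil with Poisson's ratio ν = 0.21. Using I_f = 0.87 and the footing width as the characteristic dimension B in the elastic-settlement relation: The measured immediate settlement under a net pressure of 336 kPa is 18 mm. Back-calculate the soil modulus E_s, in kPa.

E_s ≈ 46600 kPa

S_e = q·B·(1−ν²)/E_s · I_f  ⇒  E_s = q·B·(1−ν²)·I_f / S_e.
E_s = 336 × 3 × 0.9559 × 0.87 / 0.018 = 46570 kPa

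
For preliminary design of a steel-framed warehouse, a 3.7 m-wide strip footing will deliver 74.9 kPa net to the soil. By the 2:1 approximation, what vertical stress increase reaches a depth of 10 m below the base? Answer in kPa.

Δσ_z ≈ 20.2 kPa

By the 2:1 method the load spreads at 1 horizontal : 2 vertical, so at depth z the loaded area has grown by z in each plan dimension:
Δσ = qB/(B+z) = 74.9×3.7/(3.7+10) = 20.228 kPa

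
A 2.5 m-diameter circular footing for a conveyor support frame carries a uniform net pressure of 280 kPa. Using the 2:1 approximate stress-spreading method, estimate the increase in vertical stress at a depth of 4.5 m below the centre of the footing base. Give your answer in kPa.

By the 2:1 method the load spreads at 1 horizontal : 2 vertical, so at depth z the loaded area has grown by z in each plan dimension:
Δσ ≈ qD²/(D+z)² = 280×2.5²/(2.5+4.5)² = 35.714 kPa

Δσ_z ≈ 35.7 kPa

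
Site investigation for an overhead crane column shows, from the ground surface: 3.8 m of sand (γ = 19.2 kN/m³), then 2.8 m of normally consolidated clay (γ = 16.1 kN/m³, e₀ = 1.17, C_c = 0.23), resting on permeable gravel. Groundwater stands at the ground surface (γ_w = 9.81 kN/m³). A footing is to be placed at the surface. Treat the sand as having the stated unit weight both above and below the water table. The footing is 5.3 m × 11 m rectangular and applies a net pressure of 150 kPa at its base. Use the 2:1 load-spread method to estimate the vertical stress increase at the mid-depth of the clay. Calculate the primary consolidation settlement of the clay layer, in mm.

Mid-depth of clay below the ground surface: z = 3.8 + 2.8/2 = 5.2 m.
Total vertical stress at mid-clay: σ_v = 19.2×3.8 + 16.1×1.4 = 95.5 kPa.
Pore pressure: u = 9.81×(5.2 − 0) = 51.012 kPa.
Initial effective stress: σ'_0 = σ_v − u = 95.5 − 51.012 = 44.488 kPa.
Stress increase at mid-clay by the 2:1 spreading method:
Δσ = qBL/((B+z)(L+z)) = 150×5.3×11/((5.3+5.2)(11+5.2)) = 51.411 kPa
Final effective stress: σ'_f = σ'_0 + Δσ = 44.488 + 51.411 = 95.899 kPa.
Normally consolidated clay, so the full stress increment lies on the virgin compression line:
S_c = C_c·H/(1+e₀)·log₁₀(σ'_f/σ'_0) = 0.23×2.8/(1+1.17)×log₁₀(95.899/44.488)
    = 0.29677 × 0.33357 = 0.09899 m

S_c ≈ 99 mm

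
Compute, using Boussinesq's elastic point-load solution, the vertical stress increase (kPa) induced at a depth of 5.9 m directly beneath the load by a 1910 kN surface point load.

Δσ_z ≈ 26.2 kPa

Boussinesq vertical stress below a point load on an elastic half-space:
Δσ_z = 3P/(2πz²) · [1 + (r/z)²]^(−5/2)
r/z = 0/5.9 = 0; [1+(r/z)²]^(−5/2) = 1.
Δσ_z = 3×1910/(2π×5.9²) × 1 = 26.198 × 1 = 26.2 kPa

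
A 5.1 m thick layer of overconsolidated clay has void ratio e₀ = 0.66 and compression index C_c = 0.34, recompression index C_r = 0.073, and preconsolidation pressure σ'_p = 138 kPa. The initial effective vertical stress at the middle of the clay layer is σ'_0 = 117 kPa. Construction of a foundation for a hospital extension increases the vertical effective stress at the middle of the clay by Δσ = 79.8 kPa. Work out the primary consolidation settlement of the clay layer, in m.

S_c ≈ 0.177 m

Final effective stress: σ'_f = 117 + 79.8 = 196.8 kPa.
σ'_f = 196.8 > σ'_p = 138 kPa, so the stress path crosses the preconsolidation pressure — recompression up to σ'_p, then virgin compression beyond:
S_c = H/(1+e₀)·[C_r·log₁₀(σ'_p/σ'_0) + C_c·log₁₀(σ'_f/σ'_p)]
    = 5.1/1.66 × [0.073×log₁₀(138/117) + 0.34×log₁₀(196.8/138)]
    = 3.0723 × [0.0052336 + 0.05241] = 0.1771 m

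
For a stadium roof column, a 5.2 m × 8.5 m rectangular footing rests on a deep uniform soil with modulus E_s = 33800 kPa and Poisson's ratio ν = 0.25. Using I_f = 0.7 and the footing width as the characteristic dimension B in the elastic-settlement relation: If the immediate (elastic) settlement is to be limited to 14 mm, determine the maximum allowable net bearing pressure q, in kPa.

q ≈ 139 kPa

S_e = q·B·(1−ν²)/E_s · I_f  ⇒  q = S_e·E_s / (B·(1−ν²)·I_f).
q = 0.014 × 33800 / (5.2 × 0.9375 × 0.7) = 138.7 kPa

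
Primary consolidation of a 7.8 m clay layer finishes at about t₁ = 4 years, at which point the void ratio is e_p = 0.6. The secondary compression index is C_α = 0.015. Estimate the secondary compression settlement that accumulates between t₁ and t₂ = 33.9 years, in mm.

Secondary compression: S_s = C_α·H/(1+e_p)·log₁₀(t₂/t₁)
S_s = 0.015×7.8/(1+0.6)×log₁₀(33.9/4)
    = 0.07312 × 0.9281 = 0.06787 m

S_s ≈ 67.9 mm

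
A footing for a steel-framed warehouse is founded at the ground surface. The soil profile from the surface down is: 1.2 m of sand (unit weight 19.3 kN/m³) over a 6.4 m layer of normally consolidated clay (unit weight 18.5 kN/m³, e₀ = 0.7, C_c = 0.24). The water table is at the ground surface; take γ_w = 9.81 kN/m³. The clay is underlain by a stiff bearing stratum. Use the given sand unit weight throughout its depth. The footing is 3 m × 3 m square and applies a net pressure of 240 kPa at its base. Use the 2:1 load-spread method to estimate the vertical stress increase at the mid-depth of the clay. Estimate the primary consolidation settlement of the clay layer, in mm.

Mid-depth of clay below the ground surface: z = 1.2 + 6.4/2 = 4.4 m.
Total vertical stress at mid-clay: σ_v = 19.3×1.2 + 18.5×3.2 = 82.36 kPa.
Pore pressure: u = 9.81×(4.4 − 0) = 43.164 kPa.
Initial effective stress: σ'_0 = σ_v − u = 82.36 − 43.164 = 39.196 kPa.
Stress increase at mid-clay by the 2:1 spreading method:
Δσ = qBL/((B+z)(L+z)) = 240×3×3/((3+4.4)(3+4.4)) = 39.445 kPa
Final effective stress: σ'_f = σ'_0 + Δσ = 39.196 + 39.445 = 78.641 kPa.
Normally consolidated clay, so the full stress increment lies on the virgin compression line:
S_c = C_c·H/(1+e₀)·log₁₀(σ'_f/σ'_0) = 0.24×6.4/(1+0.7)×log₁₀(78.641/39.196)
    = 0.90353 × 0.30241 = 0.2732 m

S_c ≈ 273 mm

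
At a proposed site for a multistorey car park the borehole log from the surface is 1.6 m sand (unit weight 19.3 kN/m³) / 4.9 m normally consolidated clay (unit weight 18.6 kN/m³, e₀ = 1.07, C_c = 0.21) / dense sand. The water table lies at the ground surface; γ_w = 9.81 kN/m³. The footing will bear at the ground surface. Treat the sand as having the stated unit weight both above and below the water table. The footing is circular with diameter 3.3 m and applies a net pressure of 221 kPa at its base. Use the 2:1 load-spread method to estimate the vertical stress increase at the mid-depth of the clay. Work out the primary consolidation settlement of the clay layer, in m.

Mid-depth of clay below the ground surface: z = 1.6 + 4.9/2 = 4.05 m.
Total vertical stress at mid-clay: σ_v = 19.3×1.6 + 18.6×2.45 = 76.45 kPa.
Pore pressure: u = 9.81×(4.05 − 0) = 39.73 kPa.
Initial effective stress: σ'_0 = σ_v − u = 76.45 − 39.73 = 36.72 kPa.
Stress increase at mid-clay by the 2:1 spreading method:
Δσ ≈ qD²/(D+z)² = 221×3.3²/(3.3+4.05)² = 44.55 kPa
Final effective stress: σ'_f = σ'_0 + Δσ = 36.72 + 44.55 = 81.27 kPa.
Normally consolidated clay, so the full stress increment lies on the virgin compression line:
S_c = C_c·H/(1+e₀)·log₁₀(σ'_f/σ'_0) = 0.21×4.9/(1+1.07)×log₁₀(81.27/36.72)
    = 0.4971 × 0.34503 = 0.1715 m

S_c ≈ 0.172 m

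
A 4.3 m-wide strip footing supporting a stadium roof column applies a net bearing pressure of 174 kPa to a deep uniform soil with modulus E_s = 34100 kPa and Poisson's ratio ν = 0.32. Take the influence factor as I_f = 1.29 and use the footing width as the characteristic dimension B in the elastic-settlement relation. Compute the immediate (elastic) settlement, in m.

S_e ≈ 0.0254 m

Immediate (elastic) settlement: S_e = q·B·(1−ν²)/E_s · I_f.
S_e = 174 × 4.3 × (1 − 0.32²) / 34100 × 1.29
    = 174 × 4.3 × 0.8976 / 34100 × 1.29
    = 0.02541 m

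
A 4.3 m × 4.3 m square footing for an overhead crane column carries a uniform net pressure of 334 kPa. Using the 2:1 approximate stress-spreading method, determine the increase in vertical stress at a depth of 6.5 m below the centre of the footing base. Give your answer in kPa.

Δσ_z ≈ 52.9 kPa

By the 2:1 method the load spreads at 1 horizontal : 2 vertical, so at depth z the loaded area has grown by z in each plan dimension:
Δσ = qBL/((B+z)(L+z)) = 334×4.3×4.3/((4.3+6.5)(4.3+6.5)) = 52.946 kPa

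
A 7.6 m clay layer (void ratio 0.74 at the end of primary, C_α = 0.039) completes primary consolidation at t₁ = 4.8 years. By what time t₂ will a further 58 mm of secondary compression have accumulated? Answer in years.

t₂ ≈ 10.5 years

S_s = C_α·H/(1+e_p)·log₁₀(t₂/t₁) ⇒ log₁₀(t₂/t₁) = S_s·(1+e_p)/(C_α·H).
log₁₀(t₂/t₁) = 0.058 × (1+0.74) / (0.039×7.6) = 0.3405
t₂ = t₁ × 10^0.3405 = 4.8 × 2.19 = 10.51 years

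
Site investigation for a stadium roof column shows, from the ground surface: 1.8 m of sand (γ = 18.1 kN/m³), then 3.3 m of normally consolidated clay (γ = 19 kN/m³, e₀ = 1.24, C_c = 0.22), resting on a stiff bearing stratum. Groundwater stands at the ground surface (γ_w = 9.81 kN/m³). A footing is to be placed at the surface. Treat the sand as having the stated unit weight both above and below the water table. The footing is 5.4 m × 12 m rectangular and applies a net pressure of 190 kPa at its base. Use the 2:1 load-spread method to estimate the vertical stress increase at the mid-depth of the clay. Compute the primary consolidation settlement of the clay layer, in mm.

Mid-depth of clay below the ground surface: z = 1.8 + 3.3/2 = 3.45 m.
Total vertical stress at mid-clay: σ_v = 18.1×1.8 + 19×1.65 = 63.93 kPa.
Pore pressure: u = 9.81×(3.45 − 0) = 33.845 kPa.
Initial effective stress: σ'_0 = σ_v − u = 63.93 − 33.845 = 30.085 kPa.
Stress increase at mid-clay by the 2:1 spreading method:
Δσ = qBL/((B+z)(L+z)) = 190×5.4×12/((5.4+3.45)(12+3.45)) = 90.044 kPa
Final effective stress: σ'_f = σ'_0 + Δσ = 30.085 + 90.044 = 120.13 kPa.
Normally consolidated clay, so the full stress increment lies on the virgin compression line:
S_c = C_c·H/(1+e₀)·log₁₀(σ'_f/σ'_0) = 0.22×3.3/(1+1.24)×log₁₀(120.13/30.085)
    = 0.32411 × 0.6013 = 0.1949 m

S_c ≈ 195 mm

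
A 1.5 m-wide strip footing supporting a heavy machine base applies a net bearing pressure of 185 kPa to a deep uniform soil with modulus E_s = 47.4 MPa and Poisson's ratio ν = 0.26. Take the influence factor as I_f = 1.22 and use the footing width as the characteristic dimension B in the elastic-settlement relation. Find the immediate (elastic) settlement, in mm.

S_e ≈ 6.66 mm

Immediate (elastic) settlement: S_e = q·B·(1−ν²)/E_s · I_f.
E_s = 47.4 MPa = 47400 kPa.
S_e = 185 × 1.5 × (1 − 0.26²) / 47400 × 1.22
    = 185 × 1.5 × 0.9324 / 47400 × 1.22
    = 0.00666 m = 6.66 mm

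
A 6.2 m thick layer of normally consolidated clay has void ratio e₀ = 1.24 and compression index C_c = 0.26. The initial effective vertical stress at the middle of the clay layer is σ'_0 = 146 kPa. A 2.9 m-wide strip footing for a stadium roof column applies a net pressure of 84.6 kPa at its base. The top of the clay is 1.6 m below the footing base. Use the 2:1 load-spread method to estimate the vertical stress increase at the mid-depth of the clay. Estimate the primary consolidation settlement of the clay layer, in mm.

Mid-depth of clay below the footing base: z = 1.6 + 6.2/2 = 4.7 m.
Stress increase at mid-clay by the 2:1 spreading method:
Δσ = qB/(B+z) = 84.6×2.9/(2.9+4.7) = 32.282 kPa
Final effective stress: σ'_f = σ'_0 + Δσ = 146 + 32.282 = 178.28 kPa.
Normally consolidated clay, so the full stress increment lies on the virgin compression line:
S_c = C_c·H/(1+e₀)·log₁₀(σ'_f/σ'_0) = 0.26×6.2/(1+1.24)×log₁₀(178.28/146)
    = 0.71964 × 0.08675 = 0.06243 m

S_c ≈ 62.4 mm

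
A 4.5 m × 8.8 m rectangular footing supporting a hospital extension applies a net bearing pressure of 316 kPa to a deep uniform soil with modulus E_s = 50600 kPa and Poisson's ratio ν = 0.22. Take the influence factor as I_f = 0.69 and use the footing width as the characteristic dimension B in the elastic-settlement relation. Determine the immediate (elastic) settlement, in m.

S_e ≈ 0.0185 m

Immediate (elastic) settlement: S_e = q·B·(1−ν²)/E_s · I_f.
S_e = 316 × 4.5 × (1 − 0.22²) / 50600 × 0.69
    = 316 × 4.5 × 0.9516 / 50600 × 0.69
    = 0.01845 m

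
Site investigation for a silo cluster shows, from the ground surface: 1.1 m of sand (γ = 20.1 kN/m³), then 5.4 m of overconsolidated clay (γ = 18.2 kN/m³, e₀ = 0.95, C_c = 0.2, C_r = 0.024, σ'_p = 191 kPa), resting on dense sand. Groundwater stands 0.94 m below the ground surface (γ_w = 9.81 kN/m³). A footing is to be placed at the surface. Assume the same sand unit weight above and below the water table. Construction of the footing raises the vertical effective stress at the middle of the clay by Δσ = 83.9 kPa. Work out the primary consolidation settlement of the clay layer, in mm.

S_c ≈ 31.2 mm

Mid-depth of clay below the ground surface: z = 1.1 + 5.4/2 = 3.8 m.
Total vertical stress at mid-clay: σ_v = 20.1×1.1 + 18.2×2.7 = 71.25 kPa.
Pore pressure: u = 9.81×(3.8 − 0.94) = 28.057 kPa.
Initial effective stress: σ'_0 = σ_v − u = 71.25 − 28.057 = 43.193 kPa.
Final effective stress: σ'_f = 43.193 + 83.9 = 127.09 kPa.
σ'_f = 127.09 ≤ σ'_p = 191 kPa, so the clay remains overconsolidated and only the recompression index applies:
S_c = C_r·H/(1+e₀)·log₁₀(σ'_f/σ'_0) = 0.024×5.4/1.95×log₁₀(127.09/43.193)
    = 0.066461 × 0.4687 = 0.03115 m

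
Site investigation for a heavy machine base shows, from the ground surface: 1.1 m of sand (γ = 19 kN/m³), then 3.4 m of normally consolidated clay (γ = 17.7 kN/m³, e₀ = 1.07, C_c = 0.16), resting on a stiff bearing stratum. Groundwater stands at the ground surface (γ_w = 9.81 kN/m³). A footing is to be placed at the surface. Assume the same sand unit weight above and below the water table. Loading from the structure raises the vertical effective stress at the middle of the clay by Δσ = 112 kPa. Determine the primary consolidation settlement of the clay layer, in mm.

S_c ≈ 200 mm

Mid-depth of clay below the ground surface: z = 1.1 + 3.4/2 = 2.8 m.
Total vertical stress at mid-clay: σ_v = 19×1.1 + 17.7×1.7 = 50.99 kPa.
Pore pressure: u = 9.81×(2.8 − 0) = 27.468 kPa.
Initial effective stress: σ'_0 = σ_v − u = 50.99 − 27.468 = 23.522 kPa.
Final effective stress: σ'_f = σ'_0 + Δσ = 23.522 + 112 = 135.52 kPa.
Normally consolidated clay, so the full stress increment lies on the virgin compression line:
S_c = C_c·H/(1+e₀)·log₁₀(σ'_f/σ'_0) = 0.16×3.4/(1+1.07)×log₁₀(135.52/23.522)
    = 0.2628 × 0.76053 = 0.1999 m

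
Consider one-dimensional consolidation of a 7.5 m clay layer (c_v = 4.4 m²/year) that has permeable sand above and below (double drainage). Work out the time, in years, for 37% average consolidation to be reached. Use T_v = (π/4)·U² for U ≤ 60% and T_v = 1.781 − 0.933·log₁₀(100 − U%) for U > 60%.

Drainage path length: H_d = H/2 = 3.75 m (double drainage).
U ≤ 60%: T_v = (π/4)·U² = (π/4)×0.37² = 0.10752.
t = T_v·H_d²/c_v = 0.10752×3.75²/4.4 = 0.3436 years.

t ≈ 0.344 years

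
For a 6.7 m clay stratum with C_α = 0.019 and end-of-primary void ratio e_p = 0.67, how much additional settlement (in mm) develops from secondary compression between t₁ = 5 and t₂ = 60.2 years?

Secondary compression: S_s = C_α·H/(1+e_p)·log₁₀(t₂/t₁)
S_s = 0.019×6.7/(1+0.67)×log₁₀(60.2/5)
    = 0.07623 × 1.081 = 0.08237 m

S_s ≈ 82.4 mm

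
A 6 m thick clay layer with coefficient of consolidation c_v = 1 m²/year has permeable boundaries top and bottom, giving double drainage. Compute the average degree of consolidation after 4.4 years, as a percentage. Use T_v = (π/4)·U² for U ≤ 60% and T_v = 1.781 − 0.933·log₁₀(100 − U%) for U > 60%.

U ≈ 75.7 %

Drainage path length: H_d = H/2 = 3 m (double drainage).
T_v = c_v·t/H_d² = 1×4.4/3² = 0.48889.
T_v = 0.48889 corresponds to the U > 60% branch:
U = 1 − 10^((1.781 − T_v)/0.933)/100 = 0.7574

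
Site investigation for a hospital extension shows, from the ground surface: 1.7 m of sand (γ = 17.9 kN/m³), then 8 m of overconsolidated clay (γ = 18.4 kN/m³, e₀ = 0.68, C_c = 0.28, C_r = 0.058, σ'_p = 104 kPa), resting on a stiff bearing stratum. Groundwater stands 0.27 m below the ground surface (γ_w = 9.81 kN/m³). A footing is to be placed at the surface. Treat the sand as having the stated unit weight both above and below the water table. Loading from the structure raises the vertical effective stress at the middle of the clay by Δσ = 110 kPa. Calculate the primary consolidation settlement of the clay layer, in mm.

S_c ≈ 338 mm

Mid-depth of clay below the ground surface: z = 1.7 + 8/2 = 5.7 m.
Total vertical stress at mid-clay: σ_v = 17.9×1.7 + 18.4×4 = 104.03 kPa.
Pore pressure: u = 9.81×(5.7 − 0.27) = 53.268 kPa.
Initial effective stress: σ'_0 = σ_v − u = 104.03 − 53.268 = 50.762 kPa.
Final effective stress: σ'_f = 50.762 + 110 = 160.76 kPa.
σ'_f = 160.76 > σ'_p = 104 kPa, so the stress path crosses the preconsolidation pressure — recompression up to σ'_p, then virgin compression beyond:
S_c = H/(1+e₀)·[C_r·log₁₀(σ'_p/σ'_0) + C_c·log₁₀(σ'_f/σ'_p)]
    = 8/1.68 × [0.058×log₁₀(104/50.762) + 0.28×log₁₀(160.76/104)]
    = 4.7619 × [0.018067 + 0.052961] = 0.3382 m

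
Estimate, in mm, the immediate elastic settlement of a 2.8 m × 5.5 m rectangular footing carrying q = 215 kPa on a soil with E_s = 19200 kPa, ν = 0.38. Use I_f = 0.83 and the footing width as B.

Immediate (elastic) settlement: S_e = q·B·(1−ν²)/E_s · I_f.
S_e = 215 × 2.8 × (1 − 0.38²) / 19200 × 0.83
    = 215 × 2.8 × 0.8556 / 19200 × 0.83
    = 0.02227 m = 22.27 mm

S_e ≈ 22.3 mm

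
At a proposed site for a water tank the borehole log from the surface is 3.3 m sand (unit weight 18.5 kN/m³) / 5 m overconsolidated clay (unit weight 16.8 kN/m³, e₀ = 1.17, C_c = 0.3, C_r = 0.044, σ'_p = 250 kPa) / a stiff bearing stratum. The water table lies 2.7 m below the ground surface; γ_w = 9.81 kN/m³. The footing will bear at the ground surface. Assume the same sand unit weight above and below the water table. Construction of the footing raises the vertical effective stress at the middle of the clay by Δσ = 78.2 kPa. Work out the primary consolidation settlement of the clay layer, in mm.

Mid-depth of clay below the ground surface: z = 3.3 + 5/2 = 5.8 m.
Total vertical stress at mid-clay: σ_v = 18.5×3.3 + 16.8×2.5 = 103.05 kPa.
Pore pressure: u = 9.81×(5.8 − 2.7) = 30.411 kPa.
Initial effective stress: σ'_0 = σ_v − u = 103.05 − 30.411 = 72.639 kPa.
Final effective stress: σ'_f = 72.639 + 78.2 = 150.84 kPa.
σ'_f = 150.84 ≤ σ'_p = 250 kPa, so the clay remains overconsolidated and only the recompression index applies:
S_c = C_r·H/(1+e₀)·log₁₀(σ'_f/σ'_0) = 0.044×5/2.17×log₁₀(150.84/72.639)
    = 0.10138 × 0.31735 = 0.03217 m

S_c ≈ 32.2 mm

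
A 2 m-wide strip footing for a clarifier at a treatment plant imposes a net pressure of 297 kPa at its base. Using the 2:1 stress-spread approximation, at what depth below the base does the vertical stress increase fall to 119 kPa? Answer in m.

z ≈ 2.99 m

2:1 spreading — at depth z the loaded area has grown by z in each plan dimension:
qB/(B+z) = Δσ_z ⇒ z = qB/Δσ_z − B = 297×2/119 − 2 = 2.992 m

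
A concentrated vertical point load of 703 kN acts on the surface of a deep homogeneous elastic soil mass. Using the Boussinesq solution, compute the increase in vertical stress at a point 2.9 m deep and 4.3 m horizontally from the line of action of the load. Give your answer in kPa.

Boussinesq vertical stress below a point load on an elastic half-space:
Δσ_z = 3P/(2πz²) · [1 + (r/z)²]^(−5/2)
r/z = 4.3/2.9 = 1.4828; [1+(r/z)²]^(−5/2) = 0.054652.
Δσ_z = 3×703/(2π×2.9²) × 0.054652 = 39.912 × 0.054652 = 2.181 kPa

Δσ_z ≈ 2.18 kPa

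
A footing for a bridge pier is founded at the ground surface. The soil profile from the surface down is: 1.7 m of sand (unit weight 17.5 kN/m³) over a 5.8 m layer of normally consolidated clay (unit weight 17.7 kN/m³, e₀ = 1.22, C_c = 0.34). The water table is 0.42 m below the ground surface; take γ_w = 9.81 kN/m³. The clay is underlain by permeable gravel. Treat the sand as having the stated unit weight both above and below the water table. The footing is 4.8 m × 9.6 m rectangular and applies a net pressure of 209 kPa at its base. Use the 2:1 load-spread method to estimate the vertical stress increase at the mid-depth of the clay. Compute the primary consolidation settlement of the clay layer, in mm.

S_c ≈ 397 mm

Mid-depth of clay below the ground surface: z = 1.7 + 5.8/2 = 4.6 m.
Total vertical stress at mid-clay: σ_v = 17.5×1.7 + 17.7×2.9 = 81.08 kPa.
Pore pressure: u = 9.81×(4.6 − 0.42) = 41.006 kPa.
Initial effective stress: σ'_0 = σ_v − u = 81.08 − 41.006 = 40.074 kPa.
Stress increase at mid-clay by the 2:1 spreading method:
Δσ = qBL/((B+z)(L+z)) = 209×4.8×9.6/((4.8+4.6)(9.6+4.6)) = 72.151 kPa
Final effective stress: σ'_f = σ'_0 + Δσ = 40.074 + 72.151 = 112.22 kPa.
Normally consolidated clay, so the full stress increment lies on the virgin compression line:
S_c = C_c·H/(1+e₀)·log₁₀(σ'_f/σ'_0) = 0.34×5.8/(1+1.22)×log₁₀(112.22/40.074)
    = 0.88829 × 0.44721 = 0.3973 m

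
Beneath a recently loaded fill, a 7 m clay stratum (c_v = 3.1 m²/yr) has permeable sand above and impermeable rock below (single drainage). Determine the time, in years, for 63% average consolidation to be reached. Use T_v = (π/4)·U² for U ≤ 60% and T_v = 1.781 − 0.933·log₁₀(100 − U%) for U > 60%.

t ≈ 5.02 years

Drainage path length: H_d = H = 7 m (single drainage).
U > 60%: T_v = 1.781 − 0.933·log₁₀(100 − 63) = 0.31787.
t = T_v·H_d²/c_v = 0.31787×7²/3.1 = 5.024 years.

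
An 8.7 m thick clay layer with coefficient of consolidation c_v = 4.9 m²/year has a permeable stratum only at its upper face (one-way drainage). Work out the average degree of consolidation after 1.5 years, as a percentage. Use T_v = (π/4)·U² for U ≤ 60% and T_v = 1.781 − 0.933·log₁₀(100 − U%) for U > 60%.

U ≈ 35.2 %

Drainage path length: H_d = H = 8.7 m (single drainage).
T_v = c_v·t/H_d² = 4.9×1.5/8.7² = 0.097107.
T_v = 0.097107 corresponds to the U ≤ 60% branch:
U = √(4T_v/π) = 0.3516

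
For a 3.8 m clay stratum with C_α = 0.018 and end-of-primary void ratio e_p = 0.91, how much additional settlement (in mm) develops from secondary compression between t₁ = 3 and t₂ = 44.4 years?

Secondary compression: S_s = C_α·H/(1+e_p)·log₁₀(t₂/t₁)
S_s = 0.018×3.8/(1+0.91)×log₁₀(44.4/3)
    = 0.03581 × 1.17 = 0.04191 m

S_s ≈ 41.9 mm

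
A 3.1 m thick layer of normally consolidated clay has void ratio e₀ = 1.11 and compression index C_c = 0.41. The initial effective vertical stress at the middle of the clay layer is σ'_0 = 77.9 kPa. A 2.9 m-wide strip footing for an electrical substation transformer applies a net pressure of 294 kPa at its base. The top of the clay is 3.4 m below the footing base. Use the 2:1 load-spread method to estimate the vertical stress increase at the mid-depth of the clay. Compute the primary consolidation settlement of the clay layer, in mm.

Mid-depth of clay below the footing base: z = 3.4 + 3.1/2 = 4.95 m.
Stress increase at mid-clay by the 2:1 spreading method:
Δσ = qB/(B+z) = 294×2.9/(2.9+4.95) = 108.61 kPa
Final effective stress: σ'_f = σ'_0 + Δσ = 77.9 + 108.61 = 186.51 kPa.
Normally consolidated clay, so the full stress increment lies on the virgin compression line:
S_c = C_c·H/(1+e₀)·log₁₀(σ'_f/σ'_0) = 0.41×3.1/(1+1.11)×log₁₀(186.51/77.9)
    = 0.60237 × 0.37916 = 0.2284 m

S_c ≈ 228 mm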